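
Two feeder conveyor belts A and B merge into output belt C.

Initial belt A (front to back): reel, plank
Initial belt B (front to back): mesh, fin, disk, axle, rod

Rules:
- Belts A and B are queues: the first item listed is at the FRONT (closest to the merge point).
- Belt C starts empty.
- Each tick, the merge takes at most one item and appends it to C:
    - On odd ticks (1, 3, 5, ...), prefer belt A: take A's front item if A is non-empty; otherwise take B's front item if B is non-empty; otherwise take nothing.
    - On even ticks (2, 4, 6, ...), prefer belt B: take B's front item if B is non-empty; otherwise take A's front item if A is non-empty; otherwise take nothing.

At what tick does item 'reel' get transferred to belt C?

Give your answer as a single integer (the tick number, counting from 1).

Tick 1: prefer A, take reel from A; A=[plank] B=[mesh,fin,disk,axle,rod] C=[reel]

Answer: 1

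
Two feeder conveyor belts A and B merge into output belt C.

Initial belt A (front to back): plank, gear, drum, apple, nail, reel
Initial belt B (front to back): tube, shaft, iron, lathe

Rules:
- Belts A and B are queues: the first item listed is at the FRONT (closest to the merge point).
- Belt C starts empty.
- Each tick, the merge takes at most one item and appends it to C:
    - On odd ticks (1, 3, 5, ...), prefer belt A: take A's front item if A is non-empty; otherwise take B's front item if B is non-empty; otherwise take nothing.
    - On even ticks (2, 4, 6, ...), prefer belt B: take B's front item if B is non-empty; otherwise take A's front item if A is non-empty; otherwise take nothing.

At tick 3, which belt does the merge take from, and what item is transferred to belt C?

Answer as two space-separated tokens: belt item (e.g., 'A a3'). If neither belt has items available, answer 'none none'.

Tick 1: prefer A, take plank from A; A=[gear,drum,apple,nail,reel] B=[tube,shaft,iron,lathe] C=[plank]
Tick 2: prefer B, take tube from B; A=[gear,drum,apple,nail,reel] B=[shaft,iron,lathe] C=[plank,tube]
Tick 3: prefer A, take gear from A; A=[drum,apple,nail,reel] B=[shaft,iron,lathe] C=[plank,tube,gear]

Answer: A gear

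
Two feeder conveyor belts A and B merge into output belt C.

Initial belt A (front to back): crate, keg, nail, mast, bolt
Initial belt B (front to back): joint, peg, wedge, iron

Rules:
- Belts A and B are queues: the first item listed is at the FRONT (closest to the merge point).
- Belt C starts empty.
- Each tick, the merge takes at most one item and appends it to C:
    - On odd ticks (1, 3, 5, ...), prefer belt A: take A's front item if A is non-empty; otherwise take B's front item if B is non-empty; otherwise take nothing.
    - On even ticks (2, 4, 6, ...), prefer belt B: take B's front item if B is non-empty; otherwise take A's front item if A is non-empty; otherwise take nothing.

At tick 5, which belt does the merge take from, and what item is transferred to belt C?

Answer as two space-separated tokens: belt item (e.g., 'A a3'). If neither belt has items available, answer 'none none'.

Answer: A nail

Derivation:
Tick 1: prefer A, take crate from A; A=[keg,nail,mast,bolt] B=[joint,peg,wedge,iron] C=[crate]
Tick 2: prefer B, take joint from B; A=[keg,nail,mast,bolt] B=[peg,wedge,iron] C=[crate,joint]
Tick 3: prefer A, take keg from A; A=[nail,mast,bolt] B=[peg,wedge,iron] C=[crate,joint,keg]
Tick 4: prefer B, take peg from B; A=[nail,mast,bolt] B=[wedge,iron] C=[crate,joint,keg,peg]
Tick 5: prefer A, take nail from A; A=[mast,bolt] B=[wedge,iron] C=[crate,joint,keg,peg,nail]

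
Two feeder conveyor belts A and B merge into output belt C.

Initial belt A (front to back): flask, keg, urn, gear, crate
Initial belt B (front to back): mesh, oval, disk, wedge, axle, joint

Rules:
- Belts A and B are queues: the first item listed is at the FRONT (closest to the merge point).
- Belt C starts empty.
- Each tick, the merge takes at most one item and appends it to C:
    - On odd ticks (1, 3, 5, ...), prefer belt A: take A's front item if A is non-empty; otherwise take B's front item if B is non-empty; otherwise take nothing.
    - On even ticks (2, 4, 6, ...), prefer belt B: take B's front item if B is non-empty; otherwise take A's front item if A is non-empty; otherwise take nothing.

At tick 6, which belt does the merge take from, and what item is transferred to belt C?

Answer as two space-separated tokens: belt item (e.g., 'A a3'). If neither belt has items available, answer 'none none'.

Tick 1: prefer A, take flask from A; A=[keg,urn,gear,crate] B=[mesh,oval,disk,wedge,axle,joint] C=[flask]
Tick 2: prefer B, take mesh from B; A=[keg,urn,gear,crate] B=[oval,disk,wedge,axle,joint] C=[flask,mesh]
Tick 3: prefer A, take keg from A; A=[urn,gear,crate] B=[oval,disk,wedge,axle,joint] C=[flask,mesh,keg]
Tick 4: prefer B, take oval from B; A=[urn,gear,crate] B=[disk,wedge,axle,joint] C=[flask,mesh,keg,oval]
Tick 5: prefer A, take urn from A; A=[gear,crate] B=[disk,wedge,axle,joint] C=[flask,mesh,keg,oval,urn]
Tick 6: prefer B, take disk from B; A=[gear,crate] B=[wedge,axle,joint] C=[flask,mesh,keg,oval,urn,disk]

Answer: B disk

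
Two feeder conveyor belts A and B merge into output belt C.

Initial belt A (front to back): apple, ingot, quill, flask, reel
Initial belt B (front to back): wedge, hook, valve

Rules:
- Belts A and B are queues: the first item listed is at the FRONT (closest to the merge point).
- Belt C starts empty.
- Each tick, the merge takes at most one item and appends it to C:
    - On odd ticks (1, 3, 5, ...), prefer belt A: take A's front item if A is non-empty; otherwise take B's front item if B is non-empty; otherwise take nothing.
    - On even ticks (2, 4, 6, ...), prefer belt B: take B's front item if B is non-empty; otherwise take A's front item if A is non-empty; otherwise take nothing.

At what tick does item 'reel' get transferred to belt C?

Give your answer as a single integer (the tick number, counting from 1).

Answer: 8

Derivation:
Tick 1: prefer A, take apple from A; A=[ingot,quill,flask,reel] B=[wedge,hook,valve] C=[apple]
Tick 2: prefer B, take wedge from B; A=[ingot,quill,flask,reel] B=[hook,valve] C=[apple,wedge]
Tick 3: prefer A, take ingot from A; A=[quill,flask,reel] B=[hook,valve] C=[apple,wedge,ingot]
Tick 4: prefer B, take hook from B; A=[quill,flask,reel] B=[valve] C=[apple,wedge,ingot,hook]
Tick 5: prefer A, take quill from A; A=[flask,reel] B=[valve] C=[apple,wedge,ingot,hook,quill]
Tick 6: prefer B, take valve from B; A=[flask,reel] B=[-] C=[apple,wedge,ingot,hook,quill,valve]
Tick 7: prefer A, take flask from A; A=[reel] B=[-] C=[apple,wedge,ingot,hook,quill,valve,flask]
Tick 8: prefer B, take reel from A; A=[-] B=[-] C=[apple,wedge,ingot,hook,quill,valve,flask,reel]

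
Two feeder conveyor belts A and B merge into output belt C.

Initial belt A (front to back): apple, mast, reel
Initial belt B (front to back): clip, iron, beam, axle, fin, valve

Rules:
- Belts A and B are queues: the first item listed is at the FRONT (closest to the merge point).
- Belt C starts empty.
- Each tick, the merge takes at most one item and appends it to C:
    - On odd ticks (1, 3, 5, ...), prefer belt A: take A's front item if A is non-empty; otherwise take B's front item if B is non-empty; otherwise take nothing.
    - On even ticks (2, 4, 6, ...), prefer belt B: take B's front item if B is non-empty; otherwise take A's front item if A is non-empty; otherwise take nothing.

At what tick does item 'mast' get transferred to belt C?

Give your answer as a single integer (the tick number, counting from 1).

Tick 1: prefer A, take apple from A; A=[mast,reel] B=[clip,iron,beam,axle,fin,valve] C=[apple]
Tick 2: prefer B, take clip from B; A=[mast,reel] B=[iron,beam,axle,fin,valve] C=[apple,clip]
Tick 3: prefer A, take mast from A; A=[reel] B=[iron,beam,axle,fin,valve] C=[apple,clip,mast]

Answer: 3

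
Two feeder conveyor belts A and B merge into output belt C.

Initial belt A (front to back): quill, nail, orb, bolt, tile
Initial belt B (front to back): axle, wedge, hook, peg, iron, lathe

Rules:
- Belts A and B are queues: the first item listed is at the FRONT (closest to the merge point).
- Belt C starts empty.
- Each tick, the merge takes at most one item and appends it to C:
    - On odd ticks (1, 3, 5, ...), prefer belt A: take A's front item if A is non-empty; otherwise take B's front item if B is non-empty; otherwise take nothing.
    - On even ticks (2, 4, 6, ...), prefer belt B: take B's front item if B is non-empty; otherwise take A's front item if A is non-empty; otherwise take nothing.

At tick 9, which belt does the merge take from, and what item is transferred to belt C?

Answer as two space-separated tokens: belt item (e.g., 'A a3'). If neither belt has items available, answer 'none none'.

Tick 1: prefer A, take quill from A; A=[nail,orb,bolt,tile] B=[axle,wedge,hook,peg,iron,lathe] C=[quill]
Tick 2: prefer B, take axle from B; A=[nail,orb,bolt,tile] B=[wedge,hook,peg,iron,lathe] C=[quill,axle]
Tick 3: prefer A, take nail from A; A=[orb,bolt,tile] B=[wedge,hook,peg,iron,lathe] C=[quill,axle,nail]
Tick 4: prefer B, take wedge from B; A=[orb,bolt,tile] B=[hook,peg,iron,lathe] C=[quill,axle,nail,wedge]
Tick 5: prefer A, take orb from A; A=[bolt,tile] B=[hook,peg,iron,lathe] C=[quill,axle,nail,wedge,orb]
Tick 6: prefer B, take hook from B; A=[bolt,tile] B=[peg,iron,lathe] C=[quill,axle,nail,wedge,orb,hook]
Tick 7: prefer A, take bolt from A; A=[tile] B=[peg,iron,lathe] C=[quill,axle,nail,wedge,orb,hook,bolt]
Tick 8: prefer B, take peg from B; A=[tile] B=[iron,lathe] C=[quill,axle,nail,wedge,orb,hook,bolt,peg]
Tick 9: prefer A, take tile from A; A=[-] B=[iron,lathe] C=[quill,axle,nail,wedge,orb,hook,bolt,peg,tile]

Answer: A tile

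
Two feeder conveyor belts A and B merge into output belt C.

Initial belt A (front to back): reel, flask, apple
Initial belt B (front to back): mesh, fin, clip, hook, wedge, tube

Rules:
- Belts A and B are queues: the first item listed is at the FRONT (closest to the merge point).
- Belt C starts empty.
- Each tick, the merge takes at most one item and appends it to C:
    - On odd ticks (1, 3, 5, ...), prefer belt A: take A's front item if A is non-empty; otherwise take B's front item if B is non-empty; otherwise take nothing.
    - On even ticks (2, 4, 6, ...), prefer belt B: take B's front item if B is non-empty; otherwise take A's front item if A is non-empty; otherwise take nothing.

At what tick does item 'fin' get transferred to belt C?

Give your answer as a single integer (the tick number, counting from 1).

Tick 1: prefer A, take reel from A; A=[flask,apple] B=[mesh,fin,clip,hook,wedge,tube] C=[reel]
Tick 2: prefer B, take mesh from B; A=[flask,apple] B=[fin,clip,hook,wedge,tube] C=[reel,mesh]
Tick 3: prefer A, take flask from A; A=[apple] B=[fin,clip,hook,wedge,tube] C=[reel,mesh,flask]
Tick 4: prefer B, take fin from B; A=[apple] B=[clip,hook,wedge,tube] C=[reel,mesh,flask,fin]

Answer: 4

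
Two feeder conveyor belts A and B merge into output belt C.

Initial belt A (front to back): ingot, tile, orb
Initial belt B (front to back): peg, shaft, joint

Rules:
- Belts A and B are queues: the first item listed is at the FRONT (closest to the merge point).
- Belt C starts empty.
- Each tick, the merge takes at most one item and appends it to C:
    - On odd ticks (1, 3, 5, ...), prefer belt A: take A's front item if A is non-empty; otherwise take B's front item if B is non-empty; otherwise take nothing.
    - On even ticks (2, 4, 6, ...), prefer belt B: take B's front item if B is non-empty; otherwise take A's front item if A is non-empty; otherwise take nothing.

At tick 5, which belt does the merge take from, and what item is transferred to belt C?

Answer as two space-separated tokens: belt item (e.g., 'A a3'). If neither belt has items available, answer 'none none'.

Tick 1: prefer A, take ingot from A; A=[tile,orb] B=[peg,shaft,joint] C=[ingot]
Tick 2: prefer B, take peg from B; A=[tile,orb] B=[shaft,joint] C=[ingot,peg]
Tick 3: prefer A, take tile from A; A=[orb] B=[shaft,joint] C=[ingot,peg,tile]
Tick 4: prefer B, take shaft from B; A=[orb] B=[joint] C=[ingot,peg,tile,shaft]
Tick 5: prefer A, take orb from A; A=[-] B=[joint] C=[ingot,peg,tile,shaft,orb]

Answer: A orb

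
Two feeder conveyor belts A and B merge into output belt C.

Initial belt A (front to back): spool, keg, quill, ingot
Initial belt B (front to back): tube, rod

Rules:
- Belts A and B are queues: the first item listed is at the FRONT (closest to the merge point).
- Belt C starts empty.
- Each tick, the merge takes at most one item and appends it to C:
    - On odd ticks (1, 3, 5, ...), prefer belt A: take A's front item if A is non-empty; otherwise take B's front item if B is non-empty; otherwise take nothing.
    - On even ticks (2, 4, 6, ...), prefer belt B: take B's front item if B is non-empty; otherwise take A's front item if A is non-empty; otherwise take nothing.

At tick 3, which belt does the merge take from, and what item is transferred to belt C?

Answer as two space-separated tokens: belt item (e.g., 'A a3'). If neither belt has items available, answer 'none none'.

Tick 1: prefer A, take spool from A; A=[keg,quill,ingot] B=[tube,rod] C=[spool]
Tick 2: prefer B, take tube from B; A=[keg,quill,ingot] B=[rod] C=[spool,tube]
Tick 3: prefer A, take keg from A; A=[quill,ingot] B=[rod] C=[spool,tube,keg]

Answer: A keg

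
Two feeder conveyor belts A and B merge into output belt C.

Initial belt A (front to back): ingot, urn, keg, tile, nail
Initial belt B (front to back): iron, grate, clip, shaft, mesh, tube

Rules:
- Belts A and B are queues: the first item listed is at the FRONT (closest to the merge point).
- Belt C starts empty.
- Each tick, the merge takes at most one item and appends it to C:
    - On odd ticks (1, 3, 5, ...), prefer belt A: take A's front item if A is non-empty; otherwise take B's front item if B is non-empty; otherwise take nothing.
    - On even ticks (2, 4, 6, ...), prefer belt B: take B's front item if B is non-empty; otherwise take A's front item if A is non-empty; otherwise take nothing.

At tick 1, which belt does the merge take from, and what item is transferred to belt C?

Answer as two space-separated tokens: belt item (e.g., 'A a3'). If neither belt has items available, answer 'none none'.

Tick 1: prefer A, take ingot from A; A=[urn,keg,tile,nail] B=[iron,grate,clip,shaft,mesh,tube] C=[ingot]

Answer: A ingot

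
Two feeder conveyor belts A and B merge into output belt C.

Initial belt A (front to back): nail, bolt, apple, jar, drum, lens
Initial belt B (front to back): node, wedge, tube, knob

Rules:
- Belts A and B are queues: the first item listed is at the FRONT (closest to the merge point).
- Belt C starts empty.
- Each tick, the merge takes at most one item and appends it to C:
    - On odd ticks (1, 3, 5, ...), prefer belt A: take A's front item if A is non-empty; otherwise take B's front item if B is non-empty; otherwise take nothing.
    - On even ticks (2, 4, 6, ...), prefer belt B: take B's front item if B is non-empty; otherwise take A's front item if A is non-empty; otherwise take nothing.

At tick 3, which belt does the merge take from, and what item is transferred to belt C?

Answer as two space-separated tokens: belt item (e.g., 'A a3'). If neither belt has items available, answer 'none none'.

Answer: A bolt

Derivation:
Tick 1: prefer A, take nail from A; A=[bolt,apple,jar,drum,lens] B=[node,wedge,tube,knob] C=[nail]
Tick 2: prefer B, take node from B; A=[bolt,apple,jar,drum,lens] B=[wedge,tube,knob] C=[nail,node]
Tick 3: prefer A, take bolt from A; A=[apple,jar,drum,lens] B=[wedge,tube,knob] C=[nail,node,bolt]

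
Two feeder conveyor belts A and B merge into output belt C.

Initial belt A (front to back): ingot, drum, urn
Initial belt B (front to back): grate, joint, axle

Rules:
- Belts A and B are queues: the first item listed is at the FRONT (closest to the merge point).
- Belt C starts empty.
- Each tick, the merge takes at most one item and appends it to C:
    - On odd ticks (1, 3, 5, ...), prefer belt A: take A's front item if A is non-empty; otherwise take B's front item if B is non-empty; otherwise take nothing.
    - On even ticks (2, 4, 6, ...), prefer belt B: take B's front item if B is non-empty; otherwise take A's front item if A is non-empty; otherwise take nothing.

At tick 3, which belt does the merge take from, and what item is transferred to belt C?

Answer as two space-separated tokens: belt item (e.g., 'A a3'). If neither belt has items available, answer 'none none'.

Tick 1: prefer A, take ingot from A; A=[drum,urn] B=[grate,joint,axle] C=[ingot]
Tick 2: prefer B, take grate from B; A=[drum,urn] B=[joint,axle] C=[ingot,grate]
Tick 3: prefer A, take drum from A; A=[urn] B=[joint,axle] C=[ingot,grate,drum]

Answer: A drum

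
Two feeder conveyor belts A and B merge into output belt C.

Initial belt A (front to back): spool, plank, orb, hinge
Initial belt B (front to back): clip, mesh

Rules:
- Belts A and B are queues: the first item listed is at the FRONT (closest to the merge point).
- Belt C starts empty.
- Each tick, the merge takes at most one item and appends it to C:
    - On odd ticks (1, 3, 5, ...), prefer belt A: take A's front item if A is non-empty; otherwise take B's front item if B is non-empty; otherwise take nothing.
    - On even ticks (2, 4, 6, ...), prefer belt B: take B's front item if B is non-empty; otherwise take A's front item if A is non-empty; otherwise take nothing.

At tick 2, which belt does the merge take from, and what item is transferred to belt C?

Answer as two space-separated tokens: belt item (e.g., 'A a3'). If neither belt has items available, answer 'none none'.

Answer: B clip

Derivation:
Tick 1: prefer A, take spool from A; A=[plank,orb,hinge] B=[clip,mesh] C=[spool]
Tick 2: prefer B, take clip from B; A=[plank,orb,hinge] B=[mesh] C=[spool,clip]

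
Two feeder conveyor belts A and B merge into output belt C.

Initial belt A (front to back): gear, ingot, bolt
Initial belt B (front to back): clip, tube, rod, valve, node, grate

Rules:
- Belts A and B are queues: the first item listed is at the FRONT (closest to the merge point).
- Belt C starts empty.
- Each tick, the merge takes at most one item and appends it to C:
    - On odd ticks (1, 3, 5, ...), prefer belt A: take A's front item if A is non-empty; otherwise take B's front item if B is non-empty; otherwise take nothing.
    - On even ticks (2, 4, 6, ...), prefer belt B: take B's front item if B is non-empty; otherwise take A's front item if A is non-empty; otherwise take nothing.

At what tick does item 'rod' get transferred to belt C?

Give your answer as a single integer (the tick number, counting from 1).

Tick 1: prefer A, take gear from A; A=[ingot,bolt] B=[clip,tube,rod,valve,node,grate] C=[gear]
Tick 2: prefer B, take clip from B; A=[ingot,bolt] B=[tube,rod,valve,node,grate] C=[gear,clip]
Tick 3: prefer A, take ingot from A; A=[bolt] B=[tube,rod,valve,node,grate] C=[gear,clip,ingot]
Tick 4: prefer B, take tube from B; A=[bolt] B=[rod,valve,node,grate] C=[gear,clip,ingot,tube]
Tick 5: prefer A, take bolt from A; A=[-] B=[rod,valve,node,grate] C=[gear,clip,ingot,tube,bolt]
Tick 6: prefer B, take rod from B; A=[-] B=[valve,node,grate] C=[gear,clip,ingot,tube,bolt,rod]

Answer: 6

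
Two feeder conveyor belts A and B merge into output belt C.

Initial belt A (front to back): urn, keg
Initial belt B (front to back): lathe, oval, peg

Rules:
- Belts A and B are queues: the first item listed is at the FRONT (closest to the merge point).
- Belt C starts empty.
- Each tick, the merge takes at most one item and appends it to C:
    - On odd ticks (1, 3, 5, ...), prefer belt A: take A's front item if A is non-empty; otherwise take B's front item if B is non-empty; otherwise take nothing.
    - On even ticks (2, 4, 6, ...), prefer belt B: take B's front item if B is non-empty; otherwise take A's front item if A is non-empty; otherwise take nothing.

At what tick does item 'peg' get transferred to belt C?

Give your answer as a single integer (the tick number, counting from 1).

Answer: 5

Derivation:
Tick 1: prefer A, take urn from A; A=[keg] B=[lathe,oval,peg] C=[urn]
Tick 2: prefer B, take lathe from B; A=[keg] B=[oval,peg] C=[urn,lathe]
Tick 3: prefer A, take keg from A; A=[-] B=[oval,peg] C=[urn,lathe,keg]
Tick 4: prefer B, take oval from B; A=[-] B=[peg] C=[urn,lathe,keg,oval]
Tick 5: prefer A, take peg from B; A=[-] B=[-] C=[urn,lathe,keg,oval,peg]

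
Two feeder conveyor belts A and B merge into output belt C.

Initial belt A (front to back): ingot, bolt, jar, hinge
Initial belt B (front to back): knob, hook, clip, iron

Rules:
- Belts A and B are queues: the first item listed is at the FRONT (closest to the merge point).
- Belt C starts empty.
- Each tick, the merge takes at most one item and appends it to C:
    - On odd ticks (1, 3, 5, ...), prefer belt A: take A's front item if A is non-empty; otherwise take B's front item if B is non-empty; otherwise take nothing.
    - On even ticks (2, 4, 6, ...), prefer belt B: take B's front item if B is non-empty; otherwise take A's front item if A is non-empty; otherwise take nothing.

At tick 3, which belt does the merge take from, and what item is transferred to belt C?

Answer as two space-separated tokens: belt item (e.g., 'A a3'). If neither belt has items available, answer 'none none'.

Answer: A bolt

Derivation:
Tick 1: prefer A, take ingot from A; A=[bolt,jar,hinge] B=[knob,hook,clip,iron] C=[ingot]
Tick 2: prefer B, take knob from B; A=[bolt,jar,hinge] B=[hook,clip,iron] C=[ingot,knob]
Tick 3: prefer A, take bolt from A; A=[jar,hinge] B=[hook,clip,iron] C=[ingot,knob,bolt]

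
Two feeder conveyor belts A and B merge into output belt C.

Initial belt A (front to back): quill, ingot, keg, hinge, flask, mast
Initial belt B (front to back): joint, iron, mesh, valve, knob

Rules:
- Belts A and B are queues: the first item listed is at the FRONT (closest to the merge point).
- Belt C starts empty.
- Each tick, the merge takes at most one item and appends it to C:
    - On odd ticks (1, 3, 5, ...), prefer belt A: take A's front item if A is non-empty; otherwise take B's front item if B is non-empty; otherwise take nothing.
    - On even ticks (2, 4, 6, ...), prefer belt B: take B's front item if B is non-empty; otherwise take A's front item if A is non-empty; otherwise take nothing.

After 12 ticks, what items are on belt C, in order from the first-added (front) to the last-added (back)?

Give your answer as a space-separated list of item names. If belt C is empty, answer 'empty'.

Tick 1: prefer A, take quill from A; A=[ingot,keg,hinge,flask,mast] B=[joint,iron,mesh,valve,knob] C=[quill]
Tick 2: prefer B, take joint from B; A=[ingot,keg,hinge,flask,mast] B=[iron,mesh,valve,knob] C=[quill,joint]
Tick 3: prefer A, take ingot from A; A=[keg,hinge,flask,mast] B=[iron,mesh,valve,knob] C=[quill,joint,ingot]
Tick 4: prefer B, take iron from B; A=[keg,hinge,flask,mast] B=[mesh,valve,knob] C=[quill,joint,ingot,iron]
Tick 5: prefer A, take keg from A; A=[hinge,flask,mast] B=[mesh,valve,knob] C=[quill,joint,ingot,iron,keg]
Tick 6: prefer B, take mesh from B; A=[hinge,flask,mast] B=[valve,knob] C=[quill,joint,ingot,iron,keg,mesh]
Tick 7: prefer A, take hinge from A; A=[flask,mast] B=[valve,knob] C=[quill,joint,ingot,iron,keg,mesh,hinge]
Tick 8: prefer B, take valve from B; A=[flask,mast] B=[knob] C=[quill,joint,ingot,iron,keg,mesh,hinge,valve]
Tick 9: prefer A, take flask from A; A=[mast] B=[knob] C=[quill,joint,ingot,iron,keg,mesh,hinge,valve,flask]
Tick 10: prefer B, take knob from B; A=[mast] B=[-] C=[quill,joint,ingot,iron,keg,mesh,hinge,valve,flask,knob]
Tick 11: prefer A, take mast from A; A=[-] B=[-] C=[quill,joint,ingot,iron,keg,mesh,hinge,valve,flask,knob,mast]
Tick 12: prefer B, both empty, nothing taken; A=[-] B=[-] C=[quill,joint,ingot,iron,keg,mesh,hinge,valve,flask,knob,mast]

Answer: quill joint ingot iron keg mesh hinge valve flask knob mast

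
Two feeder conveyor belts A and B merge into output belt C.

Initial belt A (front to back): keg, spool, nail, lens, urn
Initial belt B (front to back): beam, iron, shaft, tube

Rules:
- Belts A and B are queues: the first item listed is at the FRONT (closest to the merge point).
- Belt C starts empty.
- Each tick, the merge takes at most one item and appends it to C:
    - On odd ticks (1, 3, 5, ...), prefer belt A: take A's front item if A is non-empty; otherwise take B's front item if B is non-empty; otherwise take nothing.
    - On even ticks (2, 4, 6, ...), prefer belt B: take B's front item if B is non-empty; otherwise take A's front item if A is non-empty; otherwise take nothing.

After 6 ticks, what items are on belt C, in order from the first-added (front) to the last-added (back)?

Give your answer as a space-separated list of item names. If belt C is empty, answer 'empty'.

Tick 1: prefer A, take keg from A; A=[spool,nail,lens,urn] B=[beam,iron,shaft,tube] C=[keg]
Tick 2: prefer B, take beam from B; A=[spool,nail,lens,urn] B=[iron,shaft,tube] C=[keg,beam]
Tick 3: prefer A, take spool from A; A=[nail,lens,urn] B=[iron,shaft,tube] C=[keg,beam,spool]
Tick 4: prefer B, take iron from B; A=[nail,lens,urn] B=[shaft,tube] C=[keg,beam,spool,iron]
Tick 5: prefer A, take nail from A; A=[lens,urn] B=[shaft,tube] C=[keg,beam,spool,iron,nail]
Tick 6: prefer B, take shaft from B; A=[lens,urn] B=[tube] C=[keg,beam,spool,iron,nail,shaft]

Answer: keg beam spool iron nail shaft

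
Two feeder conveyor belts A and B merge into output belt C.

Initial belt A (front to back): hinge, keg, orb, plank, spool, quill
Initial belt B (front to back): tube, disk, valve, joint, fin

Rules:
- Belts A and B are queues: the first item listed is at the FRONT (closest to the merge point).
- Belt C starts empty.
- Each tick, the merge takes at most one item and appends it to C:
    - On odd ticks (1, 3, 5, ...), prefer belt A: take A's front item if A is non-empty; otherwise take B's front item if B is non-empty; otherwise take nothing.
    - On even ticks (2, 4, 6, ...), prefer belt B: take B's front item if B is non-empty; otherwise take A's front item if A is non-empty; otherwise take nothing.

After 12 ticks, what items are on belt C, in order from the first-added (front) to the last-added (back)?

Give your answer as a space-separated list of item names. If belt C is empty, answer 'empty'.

Tick 1: prefer A, take hinge from A; A=[keg,orb,plank,spool,quill] B=[tube,disk,valve,joint,fin] C=[hinge]
Tick 2: prefer B, take tube from B; A=[keg,orb,plank,spool,quill] B=[disk,valve,joint,fin] C=[hinge,tube]
Tick 3: prefer A, take keg from A; A=[orb,plank,spool,quill] B=[disk,valve,joint,fin] C=[hinge,tube,keg]
Tick 4: prefer B, take disk from B; A=[orb,plank,spool,quill] B=[valve,joint,fin] C=[hinge,tube,keg,disk]
Tick 5: prefer A, take orb from A; A=[plank,spool,quill] B=[valve,joint,fin] C=[hinge,tube,keg,disk,orb]
Tick 6: prefer B, take valve from B; A=[plank,spool,quill] B=[joint,fin] C=[hinge,tube,keg,disk,orb,valve]
Tick 7: prefer A, take plank from A; A=[spool,quill] B=[joint,fin] C=[hinge,tube,keg,disk,orb,valve,plank]
Tick 8: prefer B, take joint from B; A=[spool,quill] B=[fin] C=[hinge,tube,keg,disk,orb,valve,plank,joint]
Tick 9: prefer A, take spool from A; A=[quill] B=[fin] C=[hinge,tube,keg,disk,orb,valve,plank,joint,spool]
Tick 10: prefer B, take fin from B; A=[quill] B=[-] C=[hinge,tube,keg,disk,orb,valve,plank,joint,spool,fin]
Tick 11: prefer A, take quill from A; A=[-] B=[-] C=[hinge,tube,keg,disk,orb,valve,plank,joint,spool,fin,quill]
Tick 12: prefer B, both empty, nothing taken; A=[-] B=[-] C=[hinge,tube,keg,disk,orb,valve,plank,joint,spool,fin,quill]

Answer: hinge tube keg disk orb valve plank joint spool fin quill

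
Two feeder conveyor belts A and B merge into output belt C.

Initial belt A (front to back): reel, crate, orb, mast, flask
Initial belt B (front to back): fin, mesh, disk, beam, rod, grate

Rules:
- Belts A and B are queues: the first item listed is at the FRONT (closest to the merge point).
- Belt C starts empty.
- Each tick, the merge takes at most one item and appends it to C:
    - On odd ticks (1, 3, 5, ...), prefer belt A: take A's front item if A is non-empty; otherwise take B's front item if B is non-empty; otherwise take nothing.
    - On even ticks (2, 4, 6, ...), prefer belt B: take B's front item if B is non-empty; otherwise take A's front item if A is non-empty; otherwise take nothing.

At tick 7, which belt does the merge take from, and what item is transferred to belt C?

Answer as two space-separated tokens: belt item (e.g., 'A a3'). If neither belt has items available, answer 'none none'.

Answer: A mast

Derivation:
Tick 1: prefer A, take reel from A; A=[crate,orb,mast,flask] B=[fin,mesh,disk,beam,rod,grate] C=[reel]
Tick 2: prefer B, take fin from B; A=[crate,orb,mast,flask] B=[mesh,disk,beam,rod,grate] C=[reel,fin]
Tick 3: prefer A, take crate from A; A=[orb,mast,flask] B=[mesh,disk,beam,rod,grate] C=[reel,fin,crate]
Tick 4: prefer B, take mesh from B; A=[orb,mast,flask] B=[disk,beam,rod,grate] C=[reel,fin,crate,mesh]
Tick 5: prefer A, take orb from A; A=[mast,flask] B=[disk,beam,rod,grate] C=[reel,fin,crate,mesh,orb]
Tick 6: prefer B, take disk from B; A=[mast,flask] B=[beam,rod,grate] C=[reel,fin,crate,mesh,orb,disk]
Tick 7: prefer A, take mast from A; A=[flask] B=[beam,rod,grate] C=[reel,fin,crate,mesh,orb,disk,mast]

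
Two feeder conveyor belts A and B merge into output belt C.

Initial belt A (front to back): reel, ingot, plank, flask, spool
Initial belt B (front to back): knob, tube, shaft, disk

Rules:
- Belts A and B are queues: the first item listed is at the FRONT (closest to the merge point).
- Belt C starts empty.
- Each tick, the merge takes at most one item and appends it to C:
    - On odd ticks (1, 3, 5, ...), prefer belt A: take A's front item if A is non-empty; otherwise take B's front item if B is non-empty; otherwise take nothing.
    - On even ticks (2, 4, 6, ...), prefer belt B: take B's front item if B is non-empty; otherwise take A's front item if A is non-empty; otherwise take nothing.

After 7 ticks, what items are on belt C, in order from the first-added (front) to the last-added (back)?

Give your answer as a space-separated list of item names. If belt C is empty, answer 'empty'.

Answer: reel knob ingot tube plank shaft flask

Derivation:
Tick 1: prefer A, take reel from A; A=[ingot,plank,flask,spool] B=[knob,tube,shaft,disk] C=[reel]
Tick 2: prefer B, take knob from B; A=[ingot,plank,flask,spool] B=[tube,shaft,disk] C=[reel,knob]
Tick 3: prefer A, take ingot from A; A=[plank,flask,spool] B=[tube,shaft,disk] C=[reel,knob,ingot]
Tick 4: prefer B, take tube from B; A=[plank,flask,spool] B=[shaft,disk] C=[reel,knob,ingot,tube]
Tick 5: prefer A, take plank from A; A=[flask,spool] B=[shaft,disk] C=[reel,knob,ingot,tube,plank]
Tick 6: prefer B, take shaft from B; A=[flask,spool] B=[disk] C=[reel,knob,ingot,tube,plank,shaft]
Tick 7: prefer A, take flask from A; A=[spool] B=[disk] C=[reel,knob,ingot,tube,plank,shaft,flask]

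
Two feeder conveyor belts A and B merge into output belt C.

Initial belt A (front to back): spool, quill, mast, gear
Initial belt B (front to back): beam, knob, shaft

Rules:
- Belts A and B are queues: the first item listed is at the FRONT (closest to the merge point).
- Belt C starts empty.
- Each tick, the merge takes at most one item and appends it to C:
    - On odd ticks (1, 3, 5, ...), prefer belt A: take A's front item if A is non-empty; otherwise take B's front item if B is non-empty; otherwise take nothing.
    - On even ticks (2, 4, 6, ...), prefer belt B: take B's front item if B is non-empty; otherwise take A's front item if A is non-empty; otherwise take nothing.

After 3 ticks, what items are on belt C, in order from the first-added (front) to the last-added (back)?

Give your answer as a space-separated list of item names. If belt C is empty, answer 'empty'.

Answer: spool beam quill

Derivation:
Tick 1: prefer A, take spool from A; A=[quill,mast,gear] B=[beam,knob,shaft] C=[spool]
Tick 2: prefer B, take beam from B; A=[quill,mast,gear] B=[knob,shaft] C=[spool,beam]
Tick 3: prefer A, take quill from A; A=[mast,gear] B=[knob,shaft] C=[spool,beam,quill]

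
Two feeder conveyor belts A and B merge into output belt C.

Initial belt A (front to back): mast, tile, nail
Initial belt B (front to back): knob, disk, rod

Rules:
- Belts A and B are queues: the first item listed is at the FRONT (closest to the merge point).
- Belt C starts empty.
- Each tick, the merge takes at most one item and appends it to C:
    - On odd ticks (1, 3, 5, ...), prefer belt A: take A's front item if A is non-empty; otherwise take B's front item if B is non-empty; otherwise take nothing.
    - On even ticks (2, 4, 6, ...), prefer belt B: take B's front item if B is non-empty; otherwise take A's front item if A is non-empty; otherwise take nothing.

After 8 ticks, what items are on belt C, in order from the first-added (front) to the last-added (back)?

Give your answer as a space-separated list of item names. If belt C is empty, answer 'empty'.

Answer: mast knob tile disk nail rod

Derivation:
Tick 1: prefer A, take mast from A; A=[tile,nail] B=[knob,disk,rod] C=[mast]
Tick 2: prefer B, take knob from B; A=[tile,nail] B=[disk,rod] C=[mast,knob]
Tick 3: prefer A, take tile from A; A=[nail] B=[disk,rod] C=[mast,knob,tile]
Tick 4: prefer B, take disk from B; A=[nail] B=[rod] C=[mast,knob,tile,disk]
Tick 5: prefer A, take nail from A; A=[-] B=[rod] C=[mast,knob,tile,disk,nail]
Tick 6: prefer B, take rod from B; A=[-] B=[-] C=[mast,knob,tile,disk,nail,rod]
Tick 7: prefer A, both empty, nothing taken; A=[-] B=[-] C=[mast,knob,tile,disk,nail,rod]
Tick 8: prefer B, both empty, nothing taken; A=[-] B=[-] C=[mast,knob,tile,disk,nail,rod]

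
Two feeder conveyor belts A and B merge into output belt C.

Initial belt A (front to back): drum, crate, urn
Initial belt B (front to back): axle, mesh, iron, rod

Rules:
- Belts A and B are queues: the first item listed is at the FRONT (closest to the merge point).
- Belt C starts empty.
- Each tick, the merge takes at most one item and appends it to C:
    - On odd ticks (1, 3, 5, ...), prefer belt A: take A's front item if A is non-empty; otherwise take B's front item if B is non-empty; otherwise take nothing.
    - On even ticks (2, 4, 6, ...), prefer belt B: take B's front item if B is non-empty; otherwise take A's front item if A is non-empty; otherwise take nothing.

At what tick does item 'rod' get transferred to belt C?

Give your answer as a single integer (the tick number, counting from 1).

Tick 1: prefer A, take drum from A; A=[crate,urn] B=[axle,mesh,iron,rod] C=[drum]
Tick 2: prefer B, take axle from B; A=[crate,urn] B=[mesh,iron,rod] C=[drum,axle]
Tick 3: prefer A, take crate from A; A=[urn] B=[mesh,iron,rod] C=[drum,axle,crate]
Tick 4: prefer B, take mesh from B; A=[urn] B=[iron,rod] C=[drum,axle,crate,mesh]
Tick 5: prefer A, take urn from A; A=[-] B=[iron,rod] C=[drum,axle,crate,mesh,urn]
Tick 6: prefer B, take iron from B; A=[-] B=[rod] C=[drum,axle,crate,mesh,urn,iron]
Tick 7: prefer A, take rod from B; A=[-] B=[-] C=[drum,axle,crate,mesh,urn,iron,rod]

Answer: 7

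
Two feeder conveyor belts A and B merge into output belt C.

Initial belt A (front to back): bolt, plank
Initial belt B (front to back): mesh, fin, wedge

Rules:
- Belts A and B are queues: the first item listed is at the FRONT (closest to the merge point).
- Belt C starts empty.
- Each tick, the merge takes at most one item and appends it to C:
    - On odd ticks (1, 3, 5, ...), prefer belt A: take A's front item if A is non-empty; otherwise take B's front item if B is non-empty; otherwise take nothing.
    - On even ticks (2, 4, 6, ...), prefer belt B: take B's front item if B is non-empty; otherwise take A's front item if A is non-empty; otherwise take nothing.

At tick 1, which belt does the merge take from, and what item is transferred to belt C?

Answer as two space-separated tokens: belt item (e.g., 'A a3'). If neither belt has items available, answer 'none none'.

Answer: A bolt

Derivation:
Tick 1: prefer A, take bolt from A; A=[plank] B=[mesh,fin,wedge] C=[bolt]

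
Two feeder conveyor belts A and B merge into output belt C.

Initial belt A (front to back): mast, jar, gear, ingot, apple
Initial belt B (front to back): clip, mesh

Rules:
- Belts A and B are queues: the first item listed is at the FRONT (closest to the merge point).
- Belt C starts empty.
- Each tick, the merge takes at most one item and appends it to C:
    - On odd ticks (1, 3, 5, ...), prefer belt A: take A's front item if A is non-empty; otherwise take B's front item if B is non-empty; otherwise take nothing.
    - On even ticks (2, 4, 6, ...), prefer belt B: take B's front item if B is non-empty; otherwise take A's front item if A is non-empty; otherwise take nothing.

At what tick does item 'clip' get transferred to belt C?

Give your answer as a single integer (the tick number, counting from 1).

Tick 1: prefer A, take mast from A; A=[jar,gear,ingot,apple] B=[clip,mesh] C=[mast]
Tick 2: prefer B, take clip from B; A=[jar,gear,ingot,apple] B=[mesh] C=[mast,clip]

Answer: 2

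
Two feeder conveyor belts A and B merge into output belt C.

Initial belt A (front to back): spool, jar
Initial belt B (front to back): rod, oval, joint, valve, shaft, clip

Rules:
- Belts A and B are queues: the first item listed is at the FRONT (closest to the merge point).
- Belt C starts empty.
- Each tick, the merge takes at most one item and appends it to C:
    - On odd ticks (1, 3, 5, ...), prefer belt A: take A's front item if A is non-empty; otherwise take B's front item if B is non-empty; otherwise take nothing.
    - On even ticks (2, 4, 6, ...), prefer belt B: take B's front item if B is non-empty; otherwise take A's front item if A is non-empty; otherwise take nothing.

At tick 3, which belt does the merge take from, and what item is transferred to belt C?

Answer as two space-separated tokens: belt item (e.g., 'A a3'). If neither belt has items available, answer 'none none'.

Tick 1: prefer A, take spool from A; A=[jar] B=[rod,oval,joint,valve,shaft,clip] C=[spool]
Tick 2: prefer B, take rod from B; A=[jar] B=[oval,joint,valve,shaft,clip] C=[spool,rod]
Tick 3: prefer A, take jar from A; A=[-] B=[oval,joint,valve,shaft,clip] C=[spool,rod,jar]

Answer: A jar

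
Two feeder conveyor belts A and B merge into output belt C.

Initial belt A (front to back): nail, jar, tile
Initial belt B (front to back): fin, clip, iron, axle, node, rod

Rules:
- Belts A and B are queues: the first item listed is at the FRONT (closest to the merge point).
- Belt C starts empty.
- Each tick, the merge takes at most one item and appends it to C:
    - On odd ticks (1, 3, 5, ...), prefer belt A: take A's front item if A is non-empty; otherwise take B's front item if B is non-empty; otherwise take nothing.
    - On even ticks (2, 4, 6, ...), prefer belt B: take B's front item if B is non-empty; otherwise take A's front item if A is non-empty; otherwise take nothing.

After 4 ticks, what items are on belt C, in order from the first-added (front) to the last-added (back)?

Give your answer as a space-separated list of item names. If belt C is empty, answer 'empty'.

Tick 1: prefer A, take nail from A; A=[jar,tile] B=[fin,clip,iron,axle,node,rod] C=[nail]
Tick 2: prefer B, take fin from B; A=[jar,tile] B=[clip,iron,axle,node,rod] C=[nail,fin]
Tick 3: prefer A, take jar from A; A=[tile] B=[clip,iron,axle,node,rod] C=[nail,fin,jar]
Tick 4: prefer B, take clip from B; A=[tile] B=[iron,axle,node,rod] C=[nail,fin,jar,clip]

Answer: nail fin jar clip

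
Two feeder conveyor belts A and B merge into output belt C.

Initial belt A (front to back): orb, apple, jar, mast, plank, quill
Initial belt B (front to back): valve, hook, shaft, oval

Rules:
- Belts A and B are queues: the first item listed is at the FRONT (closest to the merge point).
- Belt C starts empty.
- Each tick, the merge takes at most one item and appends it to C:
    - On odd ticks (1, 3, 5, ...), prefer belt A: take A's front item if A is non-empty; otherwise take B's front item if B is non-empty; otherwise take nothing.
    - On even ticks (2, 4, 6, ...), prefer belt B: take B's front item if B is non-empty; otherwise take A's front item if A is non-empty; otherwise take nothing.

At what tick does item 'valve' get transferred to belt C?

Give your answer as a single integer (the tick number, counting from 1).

Answer: 2

Derivation:
Tick 1: prefer A, take orb from A; A=[apple,jar,mast,plank,quill] B=[valve,hook,shaft,oval] C=[orb]
Tick 2: prefer B, take valve from B; A=[apple,jar,mast,plank,quill] B=[hook,shaft,oval] C=[orb,valve]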